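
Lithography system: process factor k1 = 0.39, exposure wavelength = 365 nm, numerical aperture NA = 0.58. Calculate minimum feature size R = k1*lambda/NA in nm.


Step 1: Identify values: k1 = 0.39, lambda = 365 nm, NA = 0.58
Step 2: R = k1 * lambda / NA
R = 0.39 * 365 / 0.58
R = 245.4 nm


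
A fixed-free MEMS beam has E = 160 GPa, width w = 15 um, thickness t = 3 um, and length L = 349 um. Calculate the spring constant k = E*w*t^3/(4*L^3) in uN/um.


Step 1: Convert E to consistent units (1 GPa = 1000 uN/um^2).
E = 160 GPa = 160000 uN/um^2
Step 2: Compute t^3 = 3^3 = 27
Step 3: Compute L^3 = 349^3 = 42508549
Step 4: k = 160000 * 15 * 27 / (4 * 42508549)
k = 0.3811 uN/um


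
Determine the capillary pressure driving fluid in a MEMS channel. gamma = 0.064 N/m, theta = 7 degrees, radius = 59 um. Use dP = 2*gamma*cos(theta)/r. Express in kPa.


Step 1: cos(7 deg) = 0.9925
Step 2: Convert r to m: r = 59e-6 m
Step 3: dP = 2 * 0.064 * 0.9925 / 59e-6 = 2153.2 Pa
Step 4: Convert Pa to kPa (divide by 1000).
dP = 2.15 kPa


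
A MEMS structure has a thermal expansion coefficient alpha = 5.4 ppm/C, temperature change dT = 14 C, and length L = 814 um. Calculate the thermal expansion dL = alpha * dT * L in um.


Step 1: Convert CTE: alpha = 5.4 ppm/C = 5.4e-6 /C
Step 2: dL = 5.4e-6 * 14 * 814
dL = 0.0615 um


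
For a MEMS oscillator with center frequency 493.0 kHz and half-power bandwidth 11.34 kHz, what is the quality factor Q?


Step 1: Q = f0 / bandwidth
Step 2: Q = 493.0 / 11.34
Q = 43.5


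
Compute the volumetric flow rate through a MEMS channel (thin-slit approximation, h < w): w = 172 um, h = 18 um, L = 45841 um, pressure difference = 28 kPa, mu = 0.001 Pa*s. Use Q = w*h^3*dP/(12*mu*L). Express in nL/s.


Step 1: Convert all dimensions to SI (meters).
w = 172e-6 m, h = 18e-6 m, L = 45841e-6 m, dP = 28e3 Pa
Step 2: Q = w * h^3 * dP / (12 * mu * L)
Q = 172e-6 * (18e-6)^3 * 28e3 / (12 * 0.001 * 45841e-6) = 5.105857e-11 m^3/s
Step 3: Convert Q from m^3/s to nL/s (1 m^3 = 1e12 nL, so multiply by 1e12).
Q = 51.059 nL/s


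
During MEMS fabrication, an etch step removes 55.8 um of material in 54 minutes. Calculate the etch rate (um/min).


Step 1: Etch rate = depth / time
Step 2: rate = 55.8 / 54
rate = 1.033 um/min


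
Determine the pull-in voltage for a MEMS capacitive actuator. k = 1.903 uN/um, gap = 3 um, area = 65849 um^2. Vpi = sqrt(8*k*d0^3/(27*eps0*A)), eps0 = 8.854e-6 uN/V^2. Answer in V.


Step 1: Compute numerator: 8 * k * d0^3 = 8 * 1.903 * 3^3 = 411.048
Step 2: Compute denominator: 27 * eps0 * A = 27 * 8.854e-6 * 65849 = 15.74173
Step 3: Vpi = sqrt(411.048 / 15.74173)
Vpi = 5.11 V


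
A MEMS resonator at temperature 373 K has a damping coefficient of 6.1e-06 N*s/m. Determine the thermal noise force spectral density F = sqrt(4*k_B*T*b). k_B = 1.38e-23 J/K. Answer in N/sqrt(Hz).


Step 1: Compute 4 * k_B * T * b
= 4 * 1.38e-23 * 373 * 6.1e-06
= 1.2560e-25 N^2/Hz
Step 2: F_noise = sqrt(1.2560e-25)
F_noise = 3.54e-13 N/sqrt(Hz)


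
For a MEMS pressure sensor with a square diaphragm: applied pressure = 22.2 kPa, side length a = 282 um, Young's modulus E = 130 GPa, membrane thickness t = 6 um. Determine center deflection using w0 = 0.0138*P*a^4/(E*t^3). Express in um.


Step 1: Convert pressure to compatible units (E is in GPa, so P in GPa).
P = 22.2 kPa = 22.2e-6 GPa
Step 2: Compute numerator: 0.0138 * P * a^4.
a^4 = 282^4 = 6324066576
numerator = 0.0138 * 22.2e-6 * 6324066576 = 1.937e+03
Step 3: Compute denominator: E * t^3 = 130 * 6^3 = 28080
Step 4: w0 = numerator / denominator = 1.937e+03 / 28080 = 0.069 um


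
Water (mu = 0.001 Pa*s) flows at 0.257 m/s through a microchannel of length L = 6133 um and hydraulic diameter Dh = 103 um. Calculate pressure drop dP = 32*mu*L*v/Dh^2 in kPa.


Step 1: Convert to SI: L = 6133e-6 m, Dh = 103e-6 m
Step 2: dP = 32 * 0.001 * 6133e-6 * 0.257 / (103e-6)^2
Step 3: dP = 4754.25 Pa
Step 4: Convert to kPa: dP = 4.75 kPa


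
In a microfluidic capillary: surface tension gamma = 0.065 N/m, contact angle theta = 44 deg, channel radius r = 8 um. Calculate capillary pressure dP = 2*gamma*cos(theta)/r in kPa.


Step 1: cos(44 deg) = 0.7193
Step 2: Convert r to m: r = 8e-6 m
Step 3: dP = 2 * 0.065 * 0.7193 / 8e-6 = 11688.6 Pa
Step 4: Convert Pa to kPa (divide by 1000).
dP = 11.69 kPa


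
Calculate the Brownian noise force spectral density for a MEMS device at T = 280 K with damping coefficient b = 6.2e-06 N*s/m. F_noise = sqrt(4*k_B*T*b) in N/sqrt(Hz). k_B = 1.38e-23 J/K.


Step 1: Compute 4 * k_B * T * b
= 4 * 1.38e-23 * 280 * 6.2e-06
= 9.5827e-26 N^2/Hz
Step 2: F_noise = sqrt(9.5827e-26)
F_noise = 3.10e-13 N/sqrt(Hz)


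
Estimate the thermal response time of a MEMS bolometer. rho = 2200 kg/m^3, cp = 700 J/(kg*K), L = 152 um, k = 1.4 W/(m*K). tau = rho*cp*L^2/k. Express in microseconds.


Step 1: Convert L to m: L = 152e-6 m
Step 2: L^2 = (152e-6)^2 = 2.3104e-08 m^2
Step 3: tau = 2200 * 700 * 2.3104e-08 / 1.4 = 2.54144e-02 s
Step 4: Convert to microseconds (multiply by 1e6).
tau = 25414.4 us


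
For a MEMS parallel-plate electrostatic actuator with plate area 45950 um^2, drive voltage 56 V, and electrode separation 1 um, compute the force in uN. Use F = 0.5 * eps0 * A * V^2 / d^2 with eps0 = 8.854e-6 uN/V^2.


Step 1: Identify parameters.
eps0 = 8.854e-6 uN/V^2, A = 45950 um^2, V = 56 V, d = 1 um
Step 2: Compute V^2 = 56^2 = 3136
Step 3: Compute d^2 = 1^2 = 1
Step 4: F = 0.5 * 8.854e-6 * 45950 * 3136 / 1
F = 637.927 uN


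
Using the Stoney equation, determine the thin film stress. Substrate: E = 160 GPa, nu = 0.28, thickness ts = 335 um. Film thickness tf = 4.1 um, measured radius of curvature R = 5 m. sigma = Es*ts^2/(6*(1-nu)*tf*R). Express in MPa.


Step 1: Compute numerator: Es * ts^2 = 160 * 335^2 = 17956000 (GPa*um^2)
Step 2: Compute denominator (R in um): 6*(1-nu)*tf*R = 6*0.72*4.1*5e6 = 88560000.0 (um^2)
Step 3: sigma (GPa) = 17956000 / 88560000.0 = 2.02755e-01 GPa
Step 4: Convert to MPa (x1000): sigma = 202.8 MPa


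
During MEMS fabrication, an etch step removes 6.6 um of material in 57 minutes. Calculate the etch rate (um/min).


Step 1: Etch rate = depth / time
Step 2: rate = 6.6 / 57
rate = 0.116 um/min


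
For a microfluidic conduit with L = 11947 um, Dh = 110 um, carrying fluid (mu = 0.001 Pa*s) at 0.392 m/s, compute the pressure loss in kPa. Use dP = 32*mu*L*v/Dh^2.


Step 1: Convert to SI: L = 11947e-6 m, Dh = 110e-6 m
Step 2: dP = 32 * 0.001 * 11947e-6 * 0.392 / (110e-6)^2
Step 3: dP = 12385.39 Pa
Step 4: Convert to kPa: dP = 12.39 kPa


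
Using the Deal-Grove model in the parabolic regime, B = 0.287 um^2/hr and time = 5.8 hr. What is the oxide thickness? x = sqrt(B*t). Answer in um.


Step 1: Compute B*t = 0.287 * 5.8 = 1.6646
Step 2: x = sqrt(1.6646)
x = 1.29 um


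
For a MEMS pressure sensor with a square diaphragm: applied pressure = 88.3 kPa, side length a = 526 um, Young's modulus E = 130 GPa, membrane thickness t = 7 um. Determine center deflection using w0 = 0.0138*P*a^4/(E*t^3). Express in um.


Step 1: Convert pressure to compatible units (E is in GPa, so P in GPa).
P = 88.3 kPa = 88.3e-6 GPa
Step 2: Compute numerator: 0.0138 * P * a^4.
a^4 = 526^4 = 76549608976
numerator = 0.0138 * 88.3e-6 * 76549608976 = 9.327876e+04
Step 3: Compute denominator: E * t^3 = 130 * 7^3 = 44590
Step 4: w0 = numerator / denominator = 9.327876e+04 / 44590 = 2.0919 um


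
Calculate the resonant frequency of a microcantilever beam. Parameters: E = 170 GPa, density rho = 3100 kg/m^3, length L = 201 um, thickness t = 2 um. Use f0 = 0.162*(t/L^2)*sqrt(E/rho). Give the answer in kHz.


Step 1: Convert units to SI.
t_SI = 2e-6 m, L_SI = 201e-6 m
Step 2: Calculate sqrt(E/rho).
sqrt(170e9 / 3100) = 7405.32 m/s
Step 3: Compute f0.
f0 = 0.162 * 2e-6 / (201e-6)^2 * 7405.32 = 59387.7 Hz = 59.39 kHz


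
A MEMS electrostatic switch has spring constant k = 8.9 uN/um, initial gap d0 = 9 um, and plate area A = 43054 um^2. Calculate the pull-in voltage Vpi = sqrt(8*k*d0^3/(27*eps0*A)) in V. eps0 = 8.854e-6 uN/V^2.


Step 1: Compute numerator: 8 * k * d0^3 = 8 * 8.9 * 9^3 = 51904.8
Step 2: Compute denominator: 27 * eps0 * A = 27 * 8.854e-6 * 43054 = 10.292403
Step 3: Vpi = sqrt(51904.8 / 10.292403)
Vpi = 71.01 V


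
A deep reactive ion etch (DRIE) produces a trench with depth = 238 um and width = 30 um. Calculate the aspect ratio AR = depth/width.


Step 1: AR = depth / width
Step 2: AR = 238 / 30
AR = 7.9


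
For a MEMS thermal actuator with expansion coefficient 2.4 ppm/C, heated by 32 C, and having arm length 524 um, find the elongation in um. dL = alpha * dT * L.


Step 1: Convert CTE: alpha = 2.4 ppm/C = 2.4e-6 /C
Step 2: dL = 2.4e-6 * 32 * 524
dL = 0.0402 um


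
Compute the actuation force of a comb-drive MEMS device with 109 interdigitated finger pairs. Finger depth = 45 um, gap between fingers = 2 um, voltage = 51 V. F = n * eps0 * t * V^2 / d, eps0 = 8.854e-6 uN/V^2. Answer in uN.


Step 1: Parameters: n=109, eps0=8.854e-6 uN/V^2, t=45 um, V=51 V, d=2 um
Step 2: V^2 = 2601
Step 3: F = 109 * 8.854e-6 * 45 * 2601 / 2
F = 56.479 uN


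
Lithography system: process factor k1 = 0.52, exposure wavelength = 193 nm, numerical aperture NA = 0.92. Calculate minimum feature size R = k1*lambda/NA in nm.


Step 1: Identify values: k1 = 0.52, lambda = 193 nm, NA = 0.92
Step 2: R = k1 * lambda / NA
R = 0.52 * 193 / 0.92
R = 109.1 nm


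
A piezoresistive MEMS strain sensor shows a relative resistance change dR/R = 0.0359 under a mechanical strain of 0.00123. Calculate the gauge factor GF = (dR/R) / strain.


Step 1: Identify values.
dR/R = 0.0359, strain = 0.00123
Step 2: GF = (dR/R) / strain = 0.0359 / 0.00123
GF = 29.2


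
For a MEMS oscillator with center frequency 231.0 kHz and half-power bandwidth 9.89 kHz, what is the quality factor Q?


Step 1: Q = f0 / bandwidth
Step 2: Q = 231.0 / 9.89
Q = 23.4


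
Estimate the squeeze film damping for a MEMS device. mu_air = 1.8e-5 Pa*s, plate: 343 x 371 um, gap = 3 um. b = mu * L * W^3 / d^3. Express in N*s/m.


Step 1: Convert to SI.
L = 343e-6 m, W = 371e-6 m, d = 3e-6 m
Step 2: W^3 = (371e-6)^3 = 5.11e-11 m^3
Step 3: d^3 = (3e-6)^3 = 2.70e-17 m^3
Step 4: b = 1.8e-5 * 343e-6 * 5.11e-11 / 2.70e-17
b = 1.17e-02 N*s/m


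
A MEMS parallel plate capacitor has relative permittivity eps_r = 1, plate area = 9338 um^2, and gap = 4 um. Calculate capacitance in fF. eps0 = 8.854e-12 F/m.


Step 1: Convert area to m^2: A = 9338e-12 m^2
Step 2: Convert gap to m: d = 4e-6 m
Step 3: C = eps0 * eps_r * A / d
C = 8.854e-12 * 1 * 9338e-12 / 4e-6
Step 4: Convert to fF (multiply by 1e15).
C = 20.67 fF


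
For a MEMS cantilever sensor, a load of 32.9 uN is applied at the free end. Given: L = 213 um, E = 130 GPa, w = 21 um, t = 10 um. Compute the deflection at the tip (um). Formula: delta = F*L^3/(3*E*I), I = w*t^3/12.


Step 1: Calculate the second moment of area.
I = w * t^3 / 12 = 21 * 10^3 / 12 = 1750.0 um^4
Step 2: Convert E to consistent units (1 GPa = 1000 uN/um^2).
E = 130 GPa = 130000 uN/um^2
Step 3: Calculate tip deflection.
delta = F * L^3 / (3 * E * I)
delta = 32.9 * 213^3 / (3 * 130000 * 1750.0)
delta = 0.4658 um


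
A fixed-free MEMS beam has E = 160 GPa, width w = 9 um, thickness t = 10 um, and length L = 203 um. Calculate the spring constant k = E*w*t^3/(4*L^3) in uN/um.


Step 1: Convert E to consistent units (1 GPa = 1000 uN/um^2).
E = 160 GPa = 160000 uN/um^2
Step 2: Compute t^3 = 10^3 = 1000
Step 3: Compute L^3 = 203^3 = 8365427
Step 4: k = 160000 * 9 * 1000 / (4 * 8365427)
k = 43.0343 uN/um


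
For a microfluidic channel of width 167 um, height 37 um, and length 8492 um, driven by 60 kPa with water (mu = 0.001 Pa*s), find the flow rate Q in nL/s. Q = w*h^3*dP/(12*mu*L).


Step 1: Convert all dimensions to SI (meters).
w = 167e-6 m, h = 37e-6 m, L = 8492e-6 m, dP = 60e3 Pa
Step 2: Q = w * h^3 * dP / (12 * mu * L)
Q = 167e-6 * (37e-6)^3 * 60e3 / (12 * 0.001 * 8492e-6) = 4.9806e-09 m^3/s
Step 3: Convert Q from m^3/s to nL/s (1 m^3 = 1e12 nL, so multiply by 1e12).
Q = 4980.6 nL/s


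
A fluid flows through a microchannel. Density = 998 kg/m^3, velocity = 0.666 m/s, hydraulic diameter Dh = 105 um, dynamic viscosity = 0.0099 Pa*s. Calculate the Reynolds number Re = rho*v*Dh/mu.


Step 1: Convert Dh to meters: Dh = 105e-6 m
Step 2: Re = rho * v * Dh / mu
Re = 998 * 0.666 * 105e-6 / 0.0099
Re = 7.05


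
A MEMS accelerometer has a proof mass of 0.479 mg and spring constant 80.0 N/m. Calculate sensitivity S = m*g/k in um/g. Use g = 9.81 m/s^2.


Step 1: Convert mass: m = 0.479 mg = 4.79e-07 kg
Step 2: S = m * g / k = 4.79e-07 * 9.81 / 80.0
Step 3: S = 5.87e-08 m/g
Step 4: Convert to um/g: S = 0.059 um/g


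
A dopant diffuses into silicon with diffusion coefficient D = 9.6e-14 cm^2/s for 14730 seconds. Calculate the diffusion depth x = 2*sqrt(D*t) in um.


Step 1: Compute D*t = 9.6e-14 * 14730 = 1.41408e-09 cm^2
Step 2: sqrt(D*t) = 3.7604e-05 cm
Step 3: x = 2 * 3.7604e-05 cm = 7.5208e-05 cm
Step 4: Convert to um (1 cm = 1e4 um): x = 0.752 um


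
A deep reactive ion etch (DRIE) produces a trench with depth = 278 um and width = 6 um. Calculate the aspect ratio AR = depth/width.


Step 1: AR = depth / width
Step 2: AR = 278 / 6
AR = 46.3


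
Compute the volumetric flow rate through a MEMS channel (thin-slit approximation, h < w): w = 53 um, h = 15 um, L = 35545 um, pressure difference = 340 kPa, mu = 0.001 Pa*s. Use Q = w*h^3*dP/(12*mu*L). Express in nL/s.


Step 1: Convert all dimensions to SI (meters).
w = 53e-6 m, h = 15e-6 m, L = 35545e-6 m, dP = 340e3 Pa
Step 2: Q = w * h^3 * dP / (12 * mu * L)
Q = 53e-6 * (15e-6)^3 * 340e3 / (12 * 0.001 * 35545e-6) = 1.4258335e-10 m^3/s
Step 3: Convert Q from m^3/s to nL/s (1 m^3 = 1e12 nL, so multiply by 1e12).
Q = 142.583 nL/s


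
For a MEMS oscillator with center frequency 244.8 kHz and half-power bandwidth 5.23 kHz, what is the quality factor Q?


Step 1: Q = f0 / bandwidth
Step 2: Q = 244.8 / 5.23
Q = 46.8


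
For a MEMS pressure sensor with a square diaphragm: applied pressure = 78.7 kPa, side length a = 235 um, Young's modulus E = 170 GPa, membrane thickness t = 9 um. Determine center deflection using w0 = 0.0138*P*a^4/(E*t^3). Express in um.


Step 1: Convert pressure to compatible units (E is in GPa, so P in GPa).
P = 78.7 kPa = 78.7e-6 GPa
Step 2: Compute numerator: 0.0138 * P * a^4.
a^4 = 235^4 = 3049800625
numerator = 0.0138 * 78.7e-6 * 3049800625 = 3.3123e+03
Step 3: Compute denominator: E * t^3 = 170 * 9^3 = 123930
Step 4: w0 = numerator / denominator = 3.3123e+03 / 123930 = 0.0267 um


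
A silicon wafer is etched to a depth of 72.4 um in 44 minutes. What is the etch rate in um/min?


Step 1: Etch rate = depth / time
Step 2: rate = 72.4 / 44
rate = 1.645 um/min


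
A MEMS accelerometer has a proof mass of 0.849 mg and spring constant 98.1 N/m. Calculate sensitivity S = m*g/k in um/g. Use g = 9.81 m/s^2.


Step 1: Convert mass: m = 0.849 mg = 8.49e-07 kg
Step 2: S = m * g / k = 8.49e-07 * 9.81 / 98.1
Step 3: S = 8.49e-08 m/g
Step 4: Convert to um/g: S = 0.085 um/g


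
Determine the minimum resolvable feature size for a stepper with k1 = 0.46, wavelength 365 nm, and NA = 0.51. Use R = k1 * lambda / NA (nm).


Step 1: Identify values: k1 = 0.46, lambda = 365 nm, NA = 0.51
Step 2: R = k1 * lambda / NA
R = 0.46 * 365 / 0.51
R = 329.2 nm


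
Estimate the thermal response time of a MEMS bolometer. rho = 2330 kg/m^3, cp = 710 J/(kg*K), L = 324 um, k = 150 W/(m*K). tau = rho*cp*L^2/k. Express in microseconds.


Step 1: Convert L to m: L = 324e-6 m
Step 2: L^2 = (324e-6)^2 = 1.04976e-07 m^2
Step 3: tau = 2330 * 710 * 1.04976e-07 / 150 = 1.15774531e-03 s
Step 4: Convert to microseconds (multiply by 1e6).
tau = 1157.745 us


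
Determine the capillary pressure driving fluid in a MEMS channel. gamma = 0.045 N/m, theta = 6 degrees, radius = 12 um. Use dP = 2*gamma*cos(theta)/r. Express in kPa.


Step 1: cos(6 deg) = 0.9945
Step 2: Convert r to m: r = 12e-6 m
Step 3: dP = 2 * 0.045 * 0.9945 / 12e-6 = 7458.8 Pa
Step 4: Convert Pa to kPa (divide by 1000).
dP = 7.46 kPa


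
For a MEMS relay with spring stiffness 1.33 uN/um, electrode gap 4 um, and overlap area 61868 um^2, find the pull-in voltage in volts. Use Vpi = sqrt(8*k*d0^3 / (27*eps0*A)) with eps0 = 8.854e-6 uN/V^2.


Step 1: Compute numerator: 8 * k * d0^3 = 8 * 1.33 * 4^3 = 680.96
Step 2: Compute denominator: 27 * eps0 * A = 27 * 8.854e-6 * 61868 = 14.79004
Step 3: Vpi = sqrt(680.96 / 14.79004)
Vpi = 6.79 V


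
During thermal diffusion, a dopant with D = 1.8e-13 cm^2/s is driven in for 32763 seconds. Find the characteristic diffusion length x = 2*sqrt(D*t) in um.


Step 1: Compute D*t = 1.8e-13 * 32763 = 5.89734e-09 cm^2
Step 2: sqrt(D*t) = 7.67941e-05 cm
Step 3: x = 2 * 7.67941e-05 cm = 1.535882e-04 cm
Step 4: Convert to um (1 cm = 1e4 um): x = 1.536 um


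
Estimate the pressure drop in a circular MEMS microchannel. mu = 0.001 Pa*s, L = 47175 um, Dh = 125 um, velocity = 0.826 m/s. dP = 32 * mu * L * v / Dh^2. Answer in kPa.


Step 1: Convert to SI: L = 47175e-6 m, Dh = 125e-6 m
Step 2: dP = 32 * 0.001 * 47175e-6 * 0.826 / (125e-6)^2
Step 3: dP = 79803.49 Pa
Step 4: Convert to kPa: dP = 79.8 kPa


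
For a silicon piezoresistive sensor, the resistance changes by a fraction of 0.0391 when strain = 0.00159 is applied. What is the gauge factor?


Step 1: Identify values.
dR/R = 0.0391, strain = 0.00159
Step 2: GF = (dR/R) / strain = 0.0391 / 0.00159
GF = 24.6


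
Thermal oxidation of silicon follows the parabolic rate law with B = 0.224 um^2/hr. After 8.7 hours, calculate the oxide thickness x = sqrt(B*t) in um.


Step 1: Compute B*t = 0.224 * 8.7 = 1.9488
Step 2: x = sqrt(1.9488)
x = 1.396 um


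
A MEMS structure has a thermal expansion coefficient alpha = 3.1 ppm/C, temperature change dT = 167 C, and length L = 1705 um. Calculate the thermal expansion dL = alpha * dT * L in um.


Step 1: Convert CTE: alpha = 3.1 ppm/C = 3.1e-6 /C
Step 2: dL = 3.1e-6 * 167 * 1705
dL = 0.8827 um


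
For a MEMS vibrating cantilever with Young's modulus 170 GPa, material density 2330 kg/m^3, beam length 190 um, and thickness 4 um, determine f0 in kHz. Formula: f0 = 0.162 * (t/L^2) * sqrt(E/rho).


Step 1: Convert units to SI.
t_SI = 4e-6 m, L_SI = 190e-6 m
Step 2: Calculate sqrt(E/rho).
sqrt(170e9 / 2330) = 8541.74 m/s
Step 3: Compute f0.
f0 = 0.162 * 4e-6 / (190e-6)^2 * 8541.74 = 153325.4 Hz = 153.33 kHz


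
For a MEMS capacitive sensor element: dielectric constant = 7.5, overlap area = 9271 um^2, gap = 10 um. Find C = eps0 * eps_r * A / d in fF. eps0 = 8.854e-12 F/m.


Step 1: Convert area to m^2: A = 9271e-12 m^2
Step 2: Convert gap to m: d = 10e-6 m
Step 3: C = eps0 * eps_r * A / d
C = 8.854e-12 * 7.5 * 9271e-12 / 10e-6
Step 4: Convert to fF (multiply by 1e15).
C = 61.56 fF


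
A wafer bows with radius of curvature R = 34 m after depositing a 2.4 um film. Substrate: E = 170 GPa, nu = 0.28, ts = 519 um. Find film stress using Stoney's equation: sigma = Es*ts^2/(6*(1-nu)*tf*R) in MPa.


Step 1: Compute numerator: Es * ts^2 = 170 * 519^2 = 45791370 (GPa*um^2)
Step 2: Compute denominator (R in um): 6*(1-nu)*tf*R = 6*0.72*2.4*34e6 = 352512000.0 (um^2)
Step 3: sigma (GPa) = 45791370 / 352512000.0 = 1.299e-01 GPa
Step 4: Convert to MPa (x1000): sigma = 129.9 MPa


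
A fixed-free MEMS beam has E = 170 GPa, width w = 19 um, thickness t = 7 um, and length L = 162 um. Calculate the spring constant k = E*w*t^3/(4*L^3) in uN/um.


Step 1: Convert E to consistent units (1 GPa = 1000 uN/um^2).
E = 170 GPa = 170000 uN/um^2
Step 2: Compute t^3 = 7^3 = 343
Step 3: Compute L^3 = 162^3 = 4251528
Step 4: k = 170000 * 19 * 343 / (4 * 4251528)
k = 65.1466 uN/um


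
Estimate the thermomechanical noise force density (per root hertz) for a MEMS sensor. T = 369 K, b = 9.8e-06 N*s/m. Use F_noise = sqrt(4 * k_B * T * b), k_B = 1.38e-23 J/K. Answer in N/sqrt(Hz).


Step 1: Compute 4 * k_B * T * b
= 4 * 1.38e-23 * 369 * 9.8e-06
= 1.9961e-25 N^2/Hz
Step 2: F_noise = sqrt(1.9961e-25)
F_noise = 4.47e-13 N/sqrt(Hz)


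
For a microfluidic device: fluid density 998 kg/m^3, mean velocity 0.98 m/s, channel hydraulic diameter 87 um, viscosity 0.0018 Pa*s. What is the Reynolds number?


Step 1: Convert Dh to meters: Dh = 87e-6 m
Step 2: Re = rho * v * Dh / mu
Re = 998 * 0.98 * 87e-6 / 0.0018
Re = 47.272


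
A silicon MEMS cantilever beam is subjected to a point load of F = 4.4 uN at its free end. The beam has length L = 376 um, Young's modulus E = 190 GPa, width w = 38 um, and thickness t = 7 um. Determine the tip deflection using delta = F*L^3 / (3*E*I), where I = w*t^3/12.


Step 1: Calculate the second moment of area.
I = w * t^3 / 12 = 38 * 7^3 / 12 = 1086.1667 um^4
Step 2: Convert E to consistent units (1 GPa = 1000 uN/um^2).
E = 190 GPa = 190000 uN/um^2
Step 3: Calculate tip deflection.
delta = F * L^3 / (3 * E * I)
delta = 4.4 * 376^3 / (3 * 190000 * 1086.1667)
delta = 0.3778 um


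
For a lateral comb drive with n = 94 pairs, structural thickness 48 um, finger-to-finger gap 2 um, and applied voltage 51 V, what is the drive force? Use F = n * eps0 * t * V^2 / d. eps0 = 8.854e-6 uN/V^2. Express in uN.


Step 1: Parameters: n=94, eps0=8.854e-6 uN/V^2, t=48 um, V=51 V, d=2 um
Step 2: V^2 = 2601
Step 3: F = 94 * 8.854e-6 * 48 * 2601 / 2
F = 51.954 uN


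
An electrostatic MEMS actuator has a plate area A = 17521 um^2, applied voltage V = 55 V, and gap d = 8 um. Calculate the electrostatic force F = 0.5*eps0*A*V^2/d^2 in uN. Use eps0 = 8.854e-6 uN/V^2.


Step 1: Identify parameters.
eps0 = 8.854e-6 uN/V^2, A = 17521 um^2, V = 55 V, d = 8 um
Step 2: Compute V^2 = 55^2 = 3025
Step 3: Compute d^2 = 8^2 = 64
Step 4: F = 0.5 * 8.854e-6 * 17521 * 3025 / 64
F = 3.666 uN


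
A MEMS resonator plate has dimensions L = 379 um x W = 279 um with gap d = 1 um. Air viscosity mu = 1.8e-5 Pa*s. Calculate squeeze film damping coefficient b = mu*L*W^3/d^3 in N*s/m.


Step 1: Convert to SI.
L = 379e-6 m, W = 279e-6 m, d = 1e-6 m
Step 2: W^3 = (279e-6)^3 = 2.17e-11 m^3
Step 3: d^3 = (1e-6)^3 = 1.00e-18 m^3
Step 4: b = 1.8e-5 * 379e-6 * 2.17e-11 / 1.00e-18
b = 1.48e-01 N*s/m


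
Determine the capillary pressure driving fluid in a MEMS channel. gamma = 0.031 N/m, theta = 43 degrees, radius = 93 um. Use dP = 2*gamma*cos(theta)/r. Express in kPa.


Step 1: cos(43 deg) = 0.7314
Step 2: Convert r to m: r = 93e-6 m
Step 3: dP = 2 * 0.031 * 0.7314 / 93e-6 = 487.6 Pa
Step 4: Convert Pa to kPa (divide by 1000).
dP = 0.49 kPa


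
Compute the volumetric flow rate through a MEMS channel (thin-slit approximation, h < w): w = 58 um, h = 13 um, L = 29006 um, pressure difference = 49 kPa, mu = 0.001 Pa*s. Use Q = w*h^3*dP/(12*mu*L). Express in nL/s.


Step 1: Convert all dimensions to SI (meters).
w = 58e-6 m, h = 13e-6 m, L = 29006e-6 m, dP = 49e3 Pa
Step 2: Q = w * h^3 * dP / (12 * mu * L)
Q = 58e-6 * (13e-6)^3 * 49e3 / (12 * 0.001 * 29006e-6) = 1.793846e-11 m^3/s
Step 3: Convert Q from m^3/s to nL/s (1 m^3 = 1e12 nL, so multiply by 1e12).
Q = 17.938 nL/s


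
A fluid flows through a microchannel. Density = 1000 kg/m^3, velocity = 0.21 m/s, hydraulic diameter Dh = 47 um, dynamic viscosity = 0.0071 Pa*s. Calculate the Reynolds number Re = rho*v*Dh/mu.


Step 1: Convert Dh to meters: Dh = 47e-6 m
Step 2: Re = rho * v * Dh / mu
Re = 1000 * 0.21 * 47e-6 / 0.0071
Re = 1.39


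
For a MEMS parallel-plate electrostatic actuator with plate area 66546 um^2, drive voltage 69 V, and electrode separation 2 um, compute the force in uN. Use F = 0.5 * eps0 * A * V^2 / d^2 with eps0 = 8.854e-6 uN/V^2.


Step 1: Identify parameters.
eps0 = 8.854e-6 uN/V^2, A = 66546 um^2, V = 69 V, d = 2 um
Step 2: Compute V^2 = 69^2 = 4761
Step 3: Compute d^2 = 2^2 = 4
Step 4: F = 0.5 * 8.854e-6 * 66546 * 4761 / 4
F = 350.647 uN


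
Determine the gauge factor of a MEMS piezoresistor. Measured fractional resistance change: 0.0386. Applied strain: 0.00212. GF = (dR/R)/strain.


Step 1: Identify values.
dR/R = 0.0386, strain = 0.00212
Step 2: GF = (dR/R) / strain = 0.0386 / 0.00212
GF = 18.2


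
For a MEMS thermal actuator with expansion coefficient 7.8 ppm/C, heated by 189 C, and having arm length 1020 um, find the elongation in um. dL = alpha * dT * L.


Step 1: Convert CTE: alpha = 7.8 ppm/C = 7.8e-6 /C
Step 2: dL = 7.8e-6 * 189 * 1020
dL = 1.5037 um


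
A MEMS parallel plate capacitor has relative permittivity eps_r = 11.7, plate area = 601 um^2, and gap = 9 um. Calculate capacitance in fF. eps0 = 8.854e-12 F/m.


Step 1: Convert area to m^2: A = 601e-12 m^2
Step 2: Convert gap to m: d = 9e-6 m
Step 3: C = eps0 * eps_r * A / d
C = 8.854e-12 * 11.7 * 601e-12 / 9e-6
Step 4: Convert to fF (multiply by 1e15).
C = 6.92 fF


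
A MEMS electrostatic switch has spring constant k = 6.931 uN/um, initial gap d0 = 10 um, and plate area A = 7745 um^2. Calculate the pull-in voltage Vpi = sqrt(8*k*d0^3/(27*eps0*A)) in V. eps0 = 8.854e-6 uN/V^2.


Step 1: Compute numerator: 8 * k * d0^3 = 8 * 6.931 * 10^3 = 55448.0
Step 2: Compute denominator: 27 * eps0 * A = 27 * 8.854e-6 * 7745 = 1.851504
Step 3: Vpi = sqrt(55448.0 / 1.851504)
Vpi = 173.05 V


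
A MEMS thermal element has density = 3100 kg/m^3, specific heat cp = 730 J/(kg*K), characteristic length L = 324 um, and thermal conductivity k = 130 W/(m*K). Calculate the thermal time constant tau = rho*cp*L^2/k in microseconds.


Step 1: Convert L to m: L = 324e-6 m
Step 2: L^2 = (324e-6)^2 = 1.04976e-07 m^2
Step 3: tau = 3100 * 730 * 1.04976e-07 / 130 = 1.8273899e-03 s
Step 4: Convert to microseconds (multiply by 1e6).
tau = 1827.39 us


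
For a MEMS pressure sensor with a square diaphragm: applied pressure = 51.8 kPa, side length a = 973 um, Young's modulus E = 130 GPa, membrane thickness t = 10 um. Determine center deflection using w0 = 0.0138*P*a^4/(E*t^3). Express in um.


Step 1: Convert pressure to compatible units (E is in GPa, so P in GPa).
P = 51.8 kPa = 51.8e-6 GPa
Step 2: Compute numerator: 0.0138 * P * a^4.
a^4 = 973^4 = 896295799441
numerator = 0.0138 * 51.8e-6 * 896295799441 = 6.407081e+05
Step 3: Compute denominator: E * t^3 = 130 * 10^3 = 130000
Step 4: w0 = numerator / denominator = 6.407081e+05 / 130000 = 4.9285 um


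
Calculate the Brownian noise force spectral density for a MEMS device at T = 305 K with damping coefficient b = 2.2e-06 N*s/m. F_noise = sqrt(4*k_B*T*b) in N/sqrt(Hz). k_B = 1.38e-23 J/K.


Step 1: Compute 4 * k_B * T * b
= 4 * 1.38e-23 * 305 * 2.2e-06
= 3.7039e-26 N^2/Hz
Step 2: F_noise = sqrt(3.7039e-26)
F_noise = 1.92e-13 N/sqrt(Hz)


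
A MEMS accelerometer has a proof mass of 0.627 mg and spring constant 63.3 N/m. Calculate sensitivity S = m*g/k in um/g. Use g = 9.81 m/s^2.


Step 1: Convert mass: m = 0.627 mg = 6.27e-07 kg
Step 2: S = m * g / k = 6.27e-07 * 9.81 / 63.3
Step 3: S = 9.72e-08 m/g
Step 4: Convert to um/g: S = 0.097 um/g


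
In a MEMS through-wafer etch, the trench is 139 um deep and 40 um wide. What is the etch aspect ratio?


Step 1: AR = depth / width
Step 2: AR = 139 / 40
AR = 3.5


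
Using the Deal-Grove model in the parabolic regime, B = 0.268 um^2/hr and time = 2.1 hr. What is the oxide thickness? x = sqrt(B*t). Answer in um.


Step 1: Compute B*t = 0.268 * 2.1 = 0.5628
Step 2: x = sqrt(0.5628)
x = 0.75 um


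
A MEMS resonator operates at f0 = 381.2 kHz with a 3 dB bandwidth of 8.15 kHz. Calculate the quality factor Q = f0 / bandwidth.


Step 1: Q = f0 / bandwidth
Step 2: Q = 381.2 / 8.15
Q = 46.8


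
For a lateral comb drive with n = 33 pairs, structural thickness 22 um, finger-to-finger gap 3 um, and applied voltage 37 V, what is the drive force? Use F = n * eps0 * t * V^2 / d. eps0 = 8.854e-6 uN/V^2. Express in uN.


Step 1: Parameters: n=33, eps0=8.854e-6 uN/V^2, t=22 um, V=37 V, d=3 um
Step 2: V^2 = 1369
Step 3: F = 33 * 8.854e-6 * 22 * 1369 / 3
F = 2.933 uN


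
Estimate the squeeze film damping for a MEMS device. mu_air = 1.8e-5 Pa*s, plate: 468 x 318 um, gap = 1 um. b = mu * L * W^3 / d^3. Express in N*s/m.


Step 1: Convert to SI.
L = 468e-6 m, W = 318e-6 m, d = 1e-6 m
Step 2: W^3 = (318e-6)^3 = 3.22e-11 m^3
Step 3: d^3 = (1e-6)^3 = 1.00e-18 m^3
Step 4: b = 1.8e-5 * 468e-6 * 3.22e-11 / 1.00e-18
b = 2.71e-01 N*s/m


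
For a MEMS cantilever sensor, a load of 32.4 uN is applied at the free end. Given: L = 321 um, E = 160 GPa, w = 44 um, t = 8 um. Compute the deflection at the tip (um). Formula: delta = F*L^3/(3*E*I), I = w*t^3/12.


Step 1: Calculate the second moment of area.
I = w * t^3 / 12 = 44 * 8^3 / 12 = 1877.3333 um^4
Step 2: Convert E to consistent units (1 GPa = 1000 uN/um^2).
E = 160 GPa = 160000 uN/um^2
Step 3: Calculate tip deflection.
delta = F * L^3 / (3 * E * I)
delta = 32.4 * 321^3 / (3 * 160000 * 1877.3333)
delta = 1.1893 um


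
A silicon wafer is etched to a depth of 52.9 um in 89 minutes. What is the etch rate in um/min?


Step 1: Etch rate = depth / time
Step 2: rate = 52.9 / 89
rate = 0.594 um/min


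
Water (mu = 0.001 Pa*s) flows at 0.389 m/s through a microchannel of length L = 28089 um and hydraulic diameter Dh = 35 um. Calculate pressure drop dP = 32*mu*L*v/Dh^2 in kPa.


Step 1: Convert to SI: L = 28089e-6 m, Dh = 35e-6 m
Step 2: dP = 32 * 0.001 * 28089e-6 * 0.389 / (35e-6)^2
Step 3: dP = 285430.10 Pa
Step 4: Convert to kPa: dP = 285.43 kPa


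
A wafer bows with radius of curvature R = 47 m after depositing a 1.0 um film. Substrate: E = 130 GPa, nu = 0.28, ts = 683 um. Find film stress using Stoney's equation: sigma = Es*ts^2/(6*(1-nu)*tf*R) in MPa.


Step 1: Compute numerator: Es * ts^2 = 130 * 683^2 = 60643570 (GPa*um^2)
Step 2: Compute denominator (R in um): 6*(1-nu)*tf*R = 6*0.72*1.0*47e6 = 203040000.0 (um^2)
Step 3: sigma (GPa) = 60643570 / 203040000.0 = 2.98678e-01 GPa
Step 4: Convert to MPa (x1000): sigma = 298.7 MPa


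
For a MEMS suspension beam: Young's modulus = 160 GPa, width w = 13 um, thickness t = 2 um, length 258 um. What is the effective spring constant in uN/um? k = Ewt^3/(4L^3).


Step 1: Convert E to consistent units (1 GPa = 1000 uN/um^2).
E = 160 GPa = 160000 uN/um^2
Step 2: Compute t^3 = 2^3 = 8
Step 3: Compute L^3 = 258^3 = 17173512
Step 4: k = 160000 * 13 * 8 / (4 * 17173512)
k = 0.2422 uN/um


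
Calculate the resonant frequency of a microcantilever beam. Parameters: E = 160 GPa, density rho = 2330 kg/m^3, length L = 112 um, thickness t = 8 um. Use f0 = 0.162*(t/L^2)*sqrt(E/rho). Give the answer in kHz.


Step 1: Convert units to SI.
t_SI = 8e-6 m, L_SI = 112e-6 m
Step 2: Calculate sqrt(E/rho).
sqrt(160e9 / 2330) = 8286.71 m/s
Step 3: Compute f0.
f0 = 0.162 * 8e-6 / (112e-6)^2 * 8286.71 = 856152.4 Hz = 856.15 kHz


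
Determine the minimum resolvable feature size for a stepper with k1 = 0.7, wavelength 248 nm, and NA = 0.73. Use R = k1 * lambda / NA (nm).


Step 1: Identify values: k1 = 0.7, lambda = 248 nm, NA = 0.73
Step 2: R = k1 * lambda / NA
R = 0.7 * 248 / 0.73
R = 237.8 nm


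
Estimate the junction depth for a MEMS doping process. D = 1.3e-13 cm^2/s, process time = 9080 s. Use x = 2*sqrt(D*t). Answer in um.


Step 1: Compute D*t = 1.3e-13 * 9080 = 1.1804e-09 cm^2
Step 2: sqrt(D*t) = 3.4357e-05 cm
Step 3: x = 2 * 3.4357e-05 cm = 6.8714e-05 cm
Step 4: Convert to um (1 cm = 1e4 um): x = 0.687 um


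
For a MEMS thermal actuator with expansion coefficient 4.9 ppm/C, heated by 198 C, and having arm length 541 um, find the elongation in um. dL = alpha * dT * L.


Step 1: Convert CTE: alpha = 4.9 ppm/C = 4.9e-6 /C
Step 2: dL = 4.9e-6 * 198 * 541
dL = 0.5249 um


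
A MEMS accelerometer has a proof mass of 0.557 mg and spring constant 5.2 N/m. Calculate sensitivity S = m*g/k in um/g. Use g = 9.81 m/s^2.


Step 1: Convert mass: m = 0.557 mg = 5.57e-07 kg
Step 2: S = m * g / k = 5.57e-07 * 9.81 / 5.2
Step 3: S = 1.05e-06 m/g
Step 4: Convert to um/g: S = 1.051 um/g


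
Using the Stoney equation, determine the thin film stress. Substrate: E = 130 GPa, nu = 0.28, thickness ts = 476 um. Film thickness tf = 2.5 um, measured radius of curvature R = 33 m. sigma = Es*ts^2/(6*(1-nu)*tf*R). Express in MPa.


Step 1: Compute numerator: Es * ts^2 = 130 * 476^2 = 29454880 (GPa*um^2)
Step 2: Compute denominator (R in um): 6*(1-nu)*tf*R = 6*0.72*2.5*33e6 = 356400000.0 (um^2)
Step 3: sigma (GPa) = 29454880 / 356400000.0 = 8.2646e-02 GPa
Step 4: Convert to MPa (x1000): sigma = 82.6 MPa


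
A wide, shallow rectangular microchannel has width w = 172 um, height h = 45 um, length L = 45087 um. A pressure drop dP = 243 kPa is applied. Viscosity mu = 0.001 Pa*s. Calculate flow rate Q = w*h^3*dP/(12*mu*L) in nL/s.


Step 1: Convert all dimensions to SI (meters).
w = 172e-6 m, h = 45e-6 m, L = 45087e-6 m, dP = 243e3 Pa
Step 2: Q = w * h^3 * dP / (12 * mu * L)
Q = 172e-6 * (45e-6)^3 * 243e3 / (12 * 0.001 * 45087e-6) = 7.03946537e-09 m^3/s
Step 3: Convert Q from m^3/s to nL/s (1 m^3 = 1e12 nL, so multiply by 1e12).
Q = 7039.465 nL/s


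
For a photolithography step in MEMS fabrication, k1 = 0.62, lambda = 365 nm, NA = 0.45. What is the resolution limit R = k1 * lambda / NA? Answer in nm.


Step 1: Identify values: k1 = 0.62, lambda = 365 nm, NA = 0.45
Step 2: R = k1 * lambda / NA
R = 0.62 * 365 / 0.45
R = 502.9 nm


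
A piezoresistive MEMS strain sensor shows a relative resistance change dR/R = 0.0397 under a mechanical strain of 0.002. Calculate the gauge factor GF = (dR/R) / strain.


Step 1: Identify values.
dR/R = 0.0397, strain = 0.002
Step 2: GF = (dR/R) / strain = 0.0397 / 0.002
GF = 19.8


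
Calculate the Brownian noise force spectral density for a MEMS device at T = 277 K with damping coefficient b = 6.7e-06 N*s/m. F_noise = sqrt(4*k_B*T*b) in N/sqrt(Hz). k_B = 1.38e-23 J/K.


Step 1: Compute 4 * k_B * T * b
= 4 * 1.38e-23 * 277 * 6.7e-06
= 1.0245e-25 N^2/Hz
Step 2: F_noise = sqrt(1.0245e-25)
F_noise = 3.20e-13 N/sqrt(Hz)


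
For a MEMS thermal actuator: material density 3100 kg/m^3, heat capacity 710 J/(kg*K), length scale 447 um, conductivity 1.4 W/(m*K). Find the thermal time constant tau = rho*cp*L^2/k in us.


Step 1: Convert L to m: L = 447e-6 m
Step 2: L^2 = (447e-6)^2 = 1.99809e-07 m^2
Step 3: tau = 3100 * 710 * 1.99809e-07 / 1.4 = 3.1412829214e-01 s
Step 4: Convert to microseconds (multiply by 1e6).
tau = 314128.292 us


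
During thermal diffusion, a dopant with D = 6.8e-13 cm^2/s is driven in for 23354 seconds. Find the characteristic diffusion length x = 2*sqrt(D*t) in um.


Step 1: Compute D*t = 6.8e-13 * 23354 = 1.588072e-08 cm^2
Step 2: sqrt(D*t) = 1.2602e-04 cm
Step 3: x = 2 * 1.2602e-04 cm = 2.5204e-04 cm
Step 4: Convert to um (1 cm = 1e4 um): x = 2.52 um


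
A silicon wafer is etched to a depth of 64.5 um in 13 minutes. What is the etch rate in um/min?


Step 1: Etch rate = depth / time
Step 2: rate = 64.5 / 13
rate = 4.962 um/min


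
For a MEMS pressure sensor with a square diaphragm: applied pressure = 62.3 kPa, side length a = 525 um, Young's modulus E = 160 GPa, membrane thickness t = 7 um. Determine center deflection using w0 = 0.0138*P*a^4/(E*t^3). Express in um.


Step 1: Convert pressure to compatible units (E is in GPa, so P in GPa).
P = 62.3 kPa = 62.3e-6 GPa
Step 2: Compute numerator: 0.0138 * P * a^4.
a^4 = 525^4 = 75969140625
numerator = 0.0138 * 62.3e-6 * 75969140625 = 6.531371e+04
Step 3: Compute denominator: E * t^3 = 160 * 7^3 = 54880
Step 4: w0 = numerator / denominator = 6.531371e+04 / 54880 = 1.1901 um


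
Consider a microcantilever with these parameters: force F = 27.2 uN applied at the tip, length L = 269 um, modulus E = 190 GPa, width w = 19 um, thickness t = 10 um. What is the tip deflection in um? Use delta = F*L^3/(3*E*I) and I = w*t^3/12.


Step 1: Calculate the second moment of area.
I = w * t^3 / 12 = 19 * 10^3 / 12 = 1583.3333 um^4
Step 2: Convert E to consistent units (1 GPa = 1000 uN/um^2).
E = 190 GPa = 190000 uN/um^2
Step 3: Calculate tip deflection.
delta = F * L^3 / (3 * E * I)
delta = 27.2 * 269^3 / (3 * 190000 * 1583.3333)
delta = 0.5866 um


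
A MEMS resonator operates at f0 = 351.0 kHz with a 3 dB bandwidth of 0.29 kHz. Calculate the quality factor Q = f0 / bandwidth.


Step 1: Q = f0 / bandwidth
Step 2: Q = 351.0 / 0.29
Q = 1210.3


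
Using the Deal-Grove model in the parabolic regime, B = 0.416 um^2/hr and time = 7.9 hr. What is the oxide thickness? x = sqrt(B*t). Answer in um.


Step 1: Compute B*t = 0.416 * 7.9 = 3.2864
Step 2: x = sqrt(3.2864)
x = 1.813 um


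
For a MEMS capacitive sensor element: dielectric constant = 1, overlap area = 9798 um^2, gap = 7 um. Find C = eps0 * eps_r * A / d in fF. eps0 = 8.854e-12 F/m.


Step 1: Convert area to m^2: A = 9798e-12 m^2
Step 2: Convert gap to m: d = 7e-6 m
Step 3: C = eps0 * eps_r * A / d
C = 8.854e-12 * 1 * 9798e-12 / 7e-6
Step 4: Convert to fF (multiply by 1e15).
C = 12.39 fF


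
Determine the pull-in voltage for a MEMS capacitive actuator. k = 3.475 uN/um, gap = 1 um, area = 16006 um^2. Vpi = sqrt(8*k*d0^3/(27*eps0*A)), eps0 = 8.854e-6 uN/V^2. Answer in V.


Step 1: Compute numerator: 8 * k * d0^3 = 8 * 3.475 * 1^3 = 27.8
Step 2: Compute denominator: 27 * eps0 * A = 27 * 8.854e-6 * 16006 = 3.826362
Step 3: Vpi = sqrt(27.8 / 3.826362)
Vpi = 2.7 V


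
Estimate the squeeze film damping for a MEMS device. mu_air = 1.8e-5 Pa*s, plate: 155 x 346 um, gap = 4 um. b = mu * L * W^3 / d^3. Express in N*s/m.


Step 1: Convert to SI.
L = 155e-6 m, W = 346e-6 m, d = 4e-6 m
Step 2: W^3 = (346e-6)^3 = 4.14e-11 m^3
Step 3: d^3 = (4e-6)^3 = 6.40e-17 m^3
Step 4: b = 1.8e-5 * 155e-6 * 4.14e-11 / 6.40e-17
b = 1.81e-03 N*s/m


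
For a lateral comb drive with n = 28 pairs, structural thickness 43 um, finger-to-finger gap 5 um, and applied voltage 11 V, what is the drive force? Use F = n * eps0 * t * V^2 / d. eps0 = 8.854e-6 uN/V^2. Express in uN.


Step 1: Parameters: n=28, eps0=8.854e-6 uN/V^2, t=43 um, V=11 V, d=5 um
Step 2: V^2 = 121
Step 3: F = 28 * 8.854e-6 * 43 * 121 / 5
F = 0.258 uN


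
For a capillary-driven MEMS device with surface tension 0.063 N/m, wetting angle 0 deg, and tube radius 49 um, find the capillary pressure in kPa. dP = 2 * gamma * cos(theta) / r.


Step 1: cos(0 deg) = 1.0
Step 2: Convert r to m: r = 49e-6 m
Step 3: dP = 2 * 0.063 * 1.0 / 49e-6 = 2571.4 Pa
Step 4: Convert Pa to kPa (divide by 1000).
dP = 2.57 kPa


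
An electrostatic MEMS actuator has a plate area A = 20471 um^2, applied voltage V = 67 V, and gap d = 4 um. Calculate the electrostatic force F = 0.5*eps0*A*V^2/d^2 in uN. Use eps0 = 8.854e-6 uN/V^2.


Step 1: Identify parameters.
eps0 = 8.854e-6 uN/V^2, A = 20471 um^2, V = 67 V, d = 4 um
Step 2: Compute V^2 = 67^2 = 4489
Step 3: Compute d^2 = 4^2 = 16
Step 4: F = 0.5 * 8.854e-6 * 20471 * 4489 / 16
F = 25.426 uN


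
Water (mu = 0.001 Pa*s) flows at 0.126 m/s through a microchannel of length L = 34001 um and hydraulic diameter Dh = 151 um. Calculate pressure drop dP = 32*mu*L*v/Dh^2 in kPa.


Step 1: Convert to SI: L = 34001e-6 m, Dh = 151e-6 m
Step 2: dP = 32 * 0.001 * 34001e-6 * 0.126 / (151e-6)^2
Step 3: dP = 6012.54 Pa
Step 4: Convert to kPa: dP = 6.01 kPa


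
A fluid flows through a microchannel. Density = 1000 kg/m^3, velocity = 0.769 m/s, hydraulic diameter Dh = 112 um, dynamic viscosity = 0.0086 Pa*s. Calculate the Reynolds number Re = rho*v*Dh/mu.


Step 1: Convert Dh to meters: Dh = 112e-6 m
Step 2: Re = rho * v * Dh / mu
Re = 1000 * 0.769 * 112e-6 / 0.0086
Re = 10.015


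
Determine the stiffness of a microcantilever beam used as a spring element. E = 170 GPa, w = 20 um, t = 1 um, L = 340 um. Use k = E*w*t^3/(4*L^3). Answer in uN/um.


Step 1: Convert E to consistent units (1 GPa = 1000 uN/um^2).
E = 170 GPa = 170000 uN/um^2
Step 2: Compute t^3 = 1^3 = 1
Step 3: Compute L^3 = 340^3 = 39304000
Step 4: k = 170000 * 20 * 1 / (4 * 39304000)
k = 0.0216 uN/um


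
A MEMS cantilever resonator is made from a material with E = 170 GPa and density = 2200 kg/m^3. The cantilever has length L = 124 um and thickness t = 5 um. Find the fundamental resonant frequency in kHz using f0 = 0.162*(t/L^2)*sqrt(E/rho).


Step 1: Convert units to SI.
t_SI = 5e-6 m, L_SI = 124e-6 m
Step 2: Calculate sqrt(E/rho).
sqrt(170e9 / 2200) = 8790.49 m/s
Step 3: Compute f0.
f0 = 0.162 * 5e-6 / (124e-6)^2 * 8790.49 = 463078.6 Hz = 463.08 kHz
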